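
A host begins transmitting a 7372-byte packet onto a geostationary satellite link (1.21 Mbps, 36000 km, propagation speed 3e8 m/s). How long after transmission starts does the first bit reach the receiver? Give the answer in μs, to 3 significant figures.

120000 μs

First bit experiences only propagation delay: d/s = 36000000/300000000 = 120000 μs.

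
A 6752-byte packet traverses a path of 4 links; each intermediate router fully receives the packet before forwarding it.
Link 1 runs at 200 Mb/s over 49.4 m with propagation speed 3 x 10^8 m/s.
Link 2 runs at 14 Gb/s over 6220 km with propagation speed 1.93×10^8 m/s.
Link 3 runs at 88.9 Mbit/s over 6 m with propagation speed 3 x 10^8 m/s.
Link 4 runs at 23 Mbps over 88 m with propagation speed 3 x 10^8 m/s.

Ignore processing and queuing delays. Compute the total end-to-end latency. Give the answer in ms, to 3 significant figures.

L = 6752 × 8 = 54016 bits.
Transmission delays (L/R per hop): 0.27008, 0.00385829, 0.607604, 2.34852 ms; sum = 3.23006 ms.
Propagation delays (d/s per hop): 0.000164667, 32.228, 2e-05, 0.000293333 ms; sum = 32.2285 ms.
End-to-end = 35.5 ms.

35.5 ms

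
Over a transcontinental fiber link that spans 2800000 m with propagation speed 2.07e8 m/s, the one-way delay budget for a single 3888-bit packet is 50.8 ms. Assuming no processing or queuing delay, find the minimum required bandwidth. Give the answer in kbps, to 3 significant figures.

Propagation delay = 2800000 / 2.07e+08 = 13.5266 ms.
Transmission budget = 50.8 − 13.5266 = 37.2734 ms.
R ≥ L / t_tx = 3888 bits / 0.0372734 s = 104 kbps.

104 kbps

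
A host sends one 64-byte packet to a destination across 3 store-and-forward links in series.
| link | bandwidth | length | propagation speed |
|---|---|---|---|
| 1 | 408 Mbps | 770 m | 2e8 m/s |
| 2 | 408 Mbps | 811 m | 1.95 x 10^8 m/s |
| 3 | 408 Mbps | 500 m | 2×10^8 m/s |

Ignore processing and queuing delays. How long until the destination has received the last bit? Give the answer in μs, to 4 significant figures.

L = 64 × 8 = 512 bits.
Transmission delay per hop = L/R = 512/408000000 = 1.2549 μs; 3 hops → 3.76471 μs.
Propagation delays (d/s per hop): 3.85, 4.15897, 2.5 μs; sum = 10.509 μs.
End-to-end = 14.27 μs.

14.27 μs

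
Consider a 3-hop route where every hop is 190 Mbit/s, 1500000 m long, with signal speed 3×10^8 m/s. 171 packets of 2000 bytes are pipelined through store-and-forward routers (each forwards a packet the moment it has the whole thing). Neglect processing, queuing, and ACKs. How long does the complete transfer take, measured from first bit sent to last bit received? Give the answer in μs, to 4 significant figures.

Per-hop transmission t_tx = L/R = 16000/190000000 = 84.2105 μs.
Per-hop propagation t_prop = 1500000/300000000 = 5000 μs.
Pipeline fill: first packet needs 3·t_tx to clear all hops; remaining 170 packets each add one t_tx.
Total = (3+171-1)·t_tx + 3·t_prop = 173·84.2105 + 3·5000 = 29570 μs.

29570 μs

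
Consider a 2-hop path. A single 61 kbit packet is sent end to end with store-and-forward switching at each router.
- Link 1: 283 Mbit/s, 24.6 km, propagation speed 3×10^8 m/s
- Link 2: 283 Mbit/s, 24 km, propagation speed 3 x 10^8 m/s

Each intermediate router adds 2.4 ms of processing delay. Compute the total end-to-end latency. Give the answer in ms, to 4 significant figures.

L = 61000 bits.
Transmission delay per hop = L/R = 61000/283000000 = 0.215548 ms; 2 hops → 0.431095 ms.
Propagation delays (d/s per hop): 0.082, 0.08 ms; sum = 0.162 ms.
Processing at 1 router(s): 1 × 2.4 ms = 2.4 ms.
End-to-end = 2.993 ms.

2.993 ms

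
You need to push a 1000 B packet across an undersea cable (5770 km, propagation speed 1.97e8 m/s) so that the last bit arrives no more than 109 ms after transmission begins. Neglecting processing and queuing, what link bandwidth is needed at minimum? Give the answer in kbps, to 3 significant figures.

L = 8000 bits.
Propagation delay = 5770000 / 197000000 = 29.2893 ms.
Transmission budget = 109 − 29.2893 = 79.7107 ms.
R ≥ L / t_tx = 8000 bits / 0.0797107 s = 100 kbps.

100 kbps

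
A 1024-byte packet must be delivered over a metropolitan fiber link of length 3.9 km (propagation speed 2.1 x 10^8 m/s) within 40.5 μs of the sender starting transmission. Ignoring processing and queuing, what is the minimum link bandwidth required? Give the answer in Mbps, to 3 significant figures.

374 Mbps

L = 8192 bits.
Propagation delay = 3900 / 210000000 = 18.5714 μs.
Transmission budget = 40.5 − 18.5714 = 21.9286 μs.
R ≥ L / t_tx = 8192 bits / 2.19286e-05 s = 374 Mbps.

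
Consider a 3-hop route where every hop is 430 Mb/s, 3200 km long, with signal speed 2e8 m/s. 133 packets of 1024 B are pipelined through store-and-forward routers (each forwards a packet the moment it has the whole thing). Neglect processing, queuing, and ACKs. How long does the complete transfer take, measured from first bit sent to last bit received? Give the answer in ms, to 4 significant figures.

50.57 ms

Per-hop transmission t_tx = L/R = 8192/430000000 = 0.0190512 ms.
Per-hop propagation t_prop = 3200000/200000000 = 16 ms.
Pipeline fill: first packet needs 3·t_tx to clear all hops; remaining 132 packets each add one t_tx.
Total = (3+133-1)·t_tx + 3·t_prop = 135·0.0190512 + 3·16 = 50.57 ms.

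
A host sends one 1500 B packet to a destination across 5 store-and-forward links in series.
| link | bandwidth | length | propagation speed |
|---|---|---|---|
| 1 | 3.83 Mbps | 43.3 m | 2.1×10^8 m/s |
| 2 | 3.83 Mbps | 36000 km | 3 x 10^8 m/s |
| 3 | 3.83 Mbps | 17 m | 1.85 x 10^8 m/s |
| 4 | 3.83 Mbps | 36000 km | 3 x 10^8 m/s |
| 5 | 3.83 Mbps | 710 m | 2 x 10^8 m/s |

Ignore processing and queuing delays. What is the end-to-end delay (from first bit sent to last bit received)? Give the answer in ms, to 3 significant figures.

L = 1500 × 8 = 12000 bits.
Transmission delay per hop = L/R = 12000/3830000 = 3.13316 ms; 5 hops → 15.6658 ms.
Propagation delays (d/s per hop): 0.00020619, 120, 9.18919e-05, 120, 0.00355 ms; sum = 240.004 ms.
End-to-end = 256 ms.

256 ms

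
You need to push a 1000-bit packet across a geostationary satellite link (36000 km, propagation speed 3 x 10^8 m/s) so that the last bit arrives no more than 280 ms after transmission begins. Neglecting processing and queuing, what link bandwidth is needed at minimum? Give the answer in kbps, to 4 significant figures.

6.250 kbps

Propagation delay = 36000000 / 300000000 = 120 ms.
Transmission budget = 280 − 120 = 160 ms.
R ≥ L / t_tx = 1000 bits / 0.16 s = 6.250 kbps.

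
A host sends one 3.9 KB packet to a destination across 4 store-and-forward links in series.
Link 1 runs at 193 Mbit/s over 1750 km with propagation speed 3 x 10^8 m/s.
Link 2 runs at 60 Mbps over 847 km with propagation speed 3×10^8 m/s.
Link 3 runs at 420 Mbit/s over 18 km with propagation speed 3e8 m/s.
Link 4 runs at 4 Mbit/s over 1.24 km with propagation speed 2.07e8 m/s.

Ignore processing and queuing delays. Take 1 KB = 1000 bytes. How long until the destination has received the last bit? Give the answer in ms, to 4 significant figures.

17.28 ms

L = 31200 bits.
Transmission delays (L/R per hop): 0.161658, 0.52, 0.0742857, 7.8 ms; sum = 8.55594 ms.
Propagation delays (d/s per hop): 5.83333, 2.82333, 0.06, 0.00599034 ms; sum = 8.72266 ms.
End-to-end = 17.28 ms.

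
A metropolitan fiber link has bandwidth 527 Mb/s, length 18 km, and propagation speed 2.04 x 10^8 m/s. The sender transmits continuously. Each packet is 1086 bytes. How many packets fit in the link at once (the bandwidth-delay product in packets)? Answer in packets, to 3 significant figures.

5.35 packets

Propagation delay = 18000 / 204000000 = 8.82353e-05 s.
BDP = R × t_prop = 527000000 × 8.82353e-05 = 46500 bits.
In packets of 8688 bits: 5.35 packets.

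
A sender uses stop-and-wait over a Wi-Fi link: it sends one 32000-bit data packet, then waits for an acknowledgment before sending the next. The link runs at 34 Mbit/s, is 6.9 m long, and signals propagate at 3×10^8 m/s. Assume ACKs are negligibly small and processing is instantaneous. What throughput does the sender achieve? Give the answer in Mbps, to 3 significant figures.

34.0 Mbps

t_tx = L/R = 32000/34000000 = 0.000941176 s.
t_prop = 6.9/300000000 = 2.3e-08 s; RTT = 4.6e-08 s.
Cycle = t_tx + RTT = 0.000941222 s.
Throughput = L / cycle = 32000 / 0.000941222 = 34.0 Mbps.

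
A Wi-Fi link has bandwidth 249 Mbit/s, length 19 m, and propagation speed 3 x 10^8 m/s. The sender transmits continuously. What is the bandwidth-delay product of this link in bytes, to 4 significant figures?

1.971 bytes

Propagation delay = 19 / 300000000 = 6.33333e-08 s.
BDP = R × t_prop = 249000000 × 6.33333e-08 = 15.77 bits.
In bytes: 15.77/8 = 1.971 bytes.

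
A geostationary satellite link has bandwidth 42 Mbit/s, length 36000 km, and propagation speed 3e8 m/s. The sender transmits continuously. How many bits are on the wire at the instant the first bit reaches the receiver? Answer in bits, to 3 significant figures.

5040000 bits

Propagation delay = 36000000 / 300000000 = 0.12 s.
BDP = R × t_prop = 42000000 × 0.12 = 5040000 bits.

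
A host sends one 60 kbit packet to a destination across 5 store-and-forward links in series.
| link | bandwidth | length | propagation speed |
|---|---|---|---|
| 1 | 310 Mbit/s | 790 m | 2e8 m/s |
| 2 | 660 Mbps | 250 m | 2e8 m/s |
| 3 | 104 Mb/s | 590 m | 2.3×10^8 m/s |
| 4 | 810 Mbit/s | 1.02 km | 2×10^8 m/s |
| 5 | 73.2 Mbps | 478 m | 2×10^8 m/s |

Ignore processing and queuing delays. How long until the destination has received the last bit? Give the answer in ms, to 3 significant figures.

1.77 ms

L = 60000 bits.
Transmission delays (L/R per hop): 0.193548, 0.0909091, 0.576923, 0.0740741, 0.819672 ms; sum = 1.75513 ms.
Propagation delays (d/s per hop): 0.00395, 0.00125, 0.00256522, 0.0051, 0.00239 ms; sum = 0.0152552 ms.
End-to-end = 1.77 ms.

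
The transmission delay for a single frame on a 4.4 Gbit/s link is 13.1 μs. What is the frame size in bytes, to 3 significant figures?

L = R × t_tx = 4400000000 b/s × 1.31e-05 s = 57640 bits.
In bytes: 57640 / 8 = 7210 bytes.

7210 bytes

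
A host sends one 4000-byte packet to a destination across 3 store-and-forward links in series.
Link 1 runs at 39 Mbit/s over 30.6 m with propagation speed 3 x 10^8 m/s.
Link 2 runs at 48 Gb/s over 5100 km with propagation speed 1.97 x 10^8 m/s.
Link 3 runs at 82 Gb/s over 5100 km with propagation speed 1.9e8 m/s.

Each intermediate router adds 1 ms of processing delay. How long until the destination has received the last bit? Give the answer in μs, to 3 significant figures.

L = 4000 × 8 = 32000 bits.
Transmission delays (L/R per hop): 820.513, 0.666667, 0.390244 μs; sum = 821.57 μs.
Propagation delays (d/s per hop): 0.102, 25888.3, 26842.1 μs; sum = 52730.5 μs.
Processing at 2 router(s): 2 × 1 ms = 2000 μs.
End-to-end = 55600 μs.

55600 μs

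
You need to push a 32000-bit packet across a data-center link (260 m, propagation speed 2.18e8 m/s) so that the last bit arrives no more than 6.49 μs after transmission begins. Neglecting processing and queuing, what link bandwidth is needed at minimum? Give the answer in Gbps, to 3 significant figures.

Propagation delay = 260 / 2.18e+08 = 1.19266 μs.
Transmission budget = 6.49 − 1.19266 = 5.29734 μs.
R ≥ L / t_tx = 32000 bits / 5.29734e-06 s = 6.04 Gbps.

6.04 Gbps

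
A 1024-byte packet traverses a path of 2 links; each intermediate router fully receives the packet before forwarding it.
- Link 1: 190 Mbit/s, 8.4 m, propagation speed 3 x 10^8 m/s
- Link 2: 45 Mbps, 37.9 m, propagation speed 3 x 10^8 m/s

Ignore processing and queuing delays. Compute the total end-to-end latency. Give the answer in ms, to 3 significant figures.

L = 1024 × 8 = 8192 bits.
Transmission delays (L/R per hop): 0.0431158, 0.182044 ms; sum = 0.22516 ms.
Propagation delays (d/s per hop): 2.8e-05, 0.000126333 ms; sum = 0.000154333 ms.
End-to-end = 0.225 ms.

0.225 ms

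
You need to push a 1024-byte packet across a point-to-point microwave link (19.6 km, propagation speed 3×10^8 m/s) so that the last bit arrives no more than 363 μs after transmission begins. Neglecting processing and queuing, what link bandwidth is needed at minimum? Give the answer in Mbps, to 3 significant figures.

27.5 Mbps

L = 8192 bits.
Propagation delay = 19600 / 300000000 = 65.3333 μs.
Transmission budget = 363 − 65.3333 = 297.667 μs.
R ≥ L / t_tx = 8192 bits / 0.000297667 s = 27.5 Mbps.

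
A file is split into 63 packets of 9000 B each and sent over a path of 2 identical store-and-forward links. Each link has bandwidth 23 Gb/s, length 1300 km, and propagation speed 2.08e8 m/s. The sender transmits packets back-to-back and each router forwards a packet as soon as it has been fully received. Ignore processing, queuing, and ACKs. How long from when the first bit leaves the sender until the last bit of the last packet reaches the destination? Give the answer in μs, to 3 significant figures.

Per-hop transmission t_tx = L/R = 72000/23000000000 = 3.13043 μs.
Per-hop propagation t_prop = 1300000/208000000 = 6250 μs.
Pipeline fill: first packet needs 2·t_tx to clear all hops; remaining 62 packets each add one t_tx.
Total = (2+63-1)·t_tx + 2·t_prop = 64·3.13043 + 2·6250 = 12700 μs.

12700 μs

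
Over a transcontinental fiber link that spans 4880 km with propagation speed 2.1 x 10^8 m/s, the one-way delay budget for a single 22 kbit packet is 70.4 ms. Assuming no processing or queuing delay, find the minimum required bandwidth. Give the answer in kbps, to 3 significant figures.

Propagation delay = 4880000 / 210000000 = 23.2381 ms.
Transmission budget = 70.4 − 23.2381 = 47.1619 ms.
R ≥ L / t_tx = 22000 bits / 0.0471619 s = 466 kbps.

466 kbps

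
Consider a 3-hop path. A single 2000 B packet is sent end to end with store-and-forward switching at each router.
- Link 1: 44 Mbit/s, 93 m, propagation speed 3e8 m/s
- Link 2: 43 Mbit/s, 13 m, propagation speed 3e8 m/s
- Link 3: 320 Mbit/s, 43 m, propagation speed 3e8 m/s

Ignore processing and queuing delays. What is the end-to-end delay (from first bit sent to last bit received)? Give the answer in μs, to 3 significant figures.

786 μs

L = 2000 × 8 = 16000 bits.
Transmission delays (L/R per hop): 363.636, 372.093, 50 μs; sum = 785.729 μs.
Propagation delays (d/s per hop): 0.31, 0.0433333, 0.143333 μs; sum = 0.496667 μs.
End-to-end = 786 μs.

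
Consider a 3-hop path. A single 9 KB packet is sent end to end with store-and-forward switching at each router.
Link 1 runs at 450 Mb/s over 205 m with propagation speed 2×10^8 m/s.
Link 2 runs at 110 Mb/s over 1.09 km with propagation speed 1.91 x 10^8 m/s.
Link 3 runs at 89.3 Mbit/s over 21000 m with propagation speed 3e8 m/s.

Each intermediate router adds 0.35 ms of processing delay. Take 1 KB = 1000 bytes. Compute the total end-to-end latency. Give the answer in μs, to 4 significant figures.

L = 72000 bits.
Transmission delays (L/R per hop): 160, 654.545, 806.271 μs; sum = 1620.82 μs.
Propagation delays (d/s per hop): 1.025, 5.70681, 70 μs; sum = 76.7318 μs.
Processing at 2 router(s): 2 × 0.35 ms = 700 μs.
End-to-end = 2398 μs.

2398 μs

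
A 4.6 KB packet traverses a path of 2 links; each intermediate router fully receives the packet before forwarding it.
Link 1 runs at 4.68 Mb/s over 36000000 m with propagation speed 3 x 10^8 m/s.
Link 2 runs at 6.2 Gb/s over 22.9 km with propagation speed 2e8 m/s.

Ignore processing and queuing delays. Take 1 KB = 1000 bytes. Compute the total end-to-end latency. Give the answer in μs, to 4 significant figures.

L = 36800 bits.
Transmission delays (L/R per hop): 7863.25, 5.93548 μs; sum = 7869.18 μs.
Propagation delays (d/s per hop): 120000, 114.5 μs; sum = 120115 μs.
End-to-end = 128000 μs.

128000 μs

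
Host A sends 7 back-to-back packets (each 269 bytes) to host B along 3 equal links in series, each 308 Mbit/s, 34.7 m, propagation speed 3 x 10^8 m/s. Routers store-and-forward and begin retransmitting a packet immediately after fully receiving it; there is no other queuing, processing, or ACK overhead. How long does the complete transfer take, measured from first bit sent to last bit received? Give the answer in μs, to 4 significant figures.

Per-hop transmission t_tx = L/R = 2152/308000000 = 6.98701 μs.
Per-hop propagation t_prop = 34.7/300000000 = 0.115667 μs.
Pipeline fill: first packet needs 3·t_tx to clear all hops; remaining 6 packets each add one t_tx.
Total = (3+7-1)·t_tx + 3·t_prop = 9·6.98701 + 3·0.115667 = 63.23 μs.

63.23 μs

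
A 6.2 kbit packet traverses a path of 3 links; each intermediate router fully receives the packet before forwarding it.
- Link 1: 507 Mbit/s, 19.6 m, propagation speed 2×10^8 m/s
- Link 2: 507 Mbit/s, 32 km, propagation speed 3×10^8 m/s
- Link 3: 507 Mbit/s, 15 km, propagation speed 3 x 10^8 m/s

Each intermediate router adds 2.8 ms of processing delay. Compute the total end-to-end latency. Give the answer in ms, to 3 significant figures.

5.79 ms

L = 6200 bits.
Transmission delay per hop = L/R = 6200/507000000 = 0.0122288 ms; 3 hops → 0.0366864 ms.
Propagation delays (d/s per hop): 9.8e-05, 0.106667, 0.05 ms; sum = 0.156765 ms.
Processing at 2 router(s): 2 × 2.8 ms = 5.6 ms.
End-to-end = 5.79 ms.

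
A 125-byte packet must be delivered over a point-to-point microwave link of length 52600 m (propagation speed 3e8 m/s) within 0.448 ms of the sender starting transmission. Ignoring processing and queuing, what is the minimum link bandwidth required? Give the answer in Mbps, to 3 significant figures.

L = 1000 bits.
Propagation delay = 52600 / 300000000 = 0.175333 ms.
Transmission budget = 0.448 − 0.175333 = 0.272667 ms.
R ≥ L / t_tx = 1000 bits / 0.000272667 s = 3.67 Mbps.

3.67 Mbps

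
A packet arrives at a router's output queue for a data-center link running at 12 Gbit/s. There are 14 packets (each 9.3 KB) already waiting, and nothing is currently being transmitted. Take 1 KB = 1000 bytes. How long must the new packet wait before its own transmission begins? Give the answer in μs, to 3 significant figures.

86.8 μs

Each queued packet: L/R = 74400/12000000000 = 6.2 μs.
14 queued → 86.8 μs.
Queuing delay = 86.8 μs.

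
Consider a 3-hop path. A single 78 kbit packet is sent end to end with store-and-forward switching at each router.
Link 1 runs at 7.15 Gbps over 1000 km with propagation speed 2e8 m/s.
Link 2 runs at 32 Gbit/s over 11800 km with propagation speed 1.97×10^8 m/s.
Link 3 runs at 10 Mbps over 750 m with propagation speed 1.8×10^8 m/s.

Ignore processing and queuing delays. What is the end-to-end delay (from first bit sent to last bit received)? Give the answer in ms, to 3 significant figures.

L = 78000 bits.
Transmission delays (L/R per hop): 0.0109091, 0.0024375, 7.8 ms; sum = 7.81335 ms.
Propagation delays (d/s per hop): 5, 59.8985, 0.00416667 ms; sum = 64.9026 ms.
End-to-end = 72.7 ms.

72.7 ms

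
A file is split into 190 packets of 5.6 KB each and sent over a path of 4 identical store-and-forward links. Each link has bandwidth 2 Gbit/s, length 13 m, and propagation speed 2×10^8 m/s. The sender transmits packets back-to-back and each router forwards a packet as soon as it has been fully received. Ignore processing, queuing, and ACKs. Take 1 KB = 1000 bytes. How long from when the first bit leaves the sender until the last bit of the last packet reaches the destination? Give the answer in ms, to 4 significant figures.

Per-hop transmission t_tx = L/R = 44800/2000000000 = 0.0224 ms.
Per-hop propagation t_prop = 13/200000000 = 6.5e-05 ms.
Pipeline fill: first packet needs 4·t_tx to clear all hops; remaining 189 packets each add one t_tx.
Total = (4+190-1)·t_tx + 4·t_prop = 193·0.0224 + 4·6.5e-05 = 4.323 ms.

4.323 ms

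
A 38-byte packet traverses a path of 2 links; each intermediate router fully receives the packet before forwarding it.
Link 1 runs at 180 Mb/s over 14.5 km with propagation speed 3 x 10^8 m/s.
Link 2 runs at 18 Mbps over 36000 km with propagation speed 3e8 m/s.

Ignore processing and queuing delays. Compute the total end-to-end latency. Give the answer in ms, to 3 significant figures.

120 ms

L = 38 × 8 = 304 bits.
Transmission delays (L/R per hop): 0.00168889, 0.0168889 ms; sum = 0.0185778 ms.
Propagation delays (d/s per hop): 0.0483333, 120 ms; sum = 120.048 ms.
End-to-end = 120 ms.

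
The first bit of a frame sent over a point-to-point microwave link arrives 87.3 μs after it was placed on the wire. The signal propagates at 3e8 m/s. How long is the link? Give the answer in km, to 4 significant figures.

d = s × t_prop = 300000000 × 8.73e-05 = 26.19 km.

26.19 km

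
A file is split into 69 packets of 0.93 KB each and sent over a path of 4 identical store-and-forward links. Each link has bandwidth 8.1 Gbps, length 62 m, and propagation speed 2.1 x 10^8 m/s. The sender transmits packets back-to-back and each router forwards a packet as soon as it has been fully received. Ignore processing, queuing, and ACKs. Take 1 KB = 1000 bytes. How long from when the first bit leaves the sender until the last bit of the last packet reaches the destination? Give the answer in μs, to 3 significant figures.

Per-hop transmission t_tx = L/R = 7440/8100000000 = 0.918519 μs.
Per-hop propagation t_prop = 62/210000000 = 0.295238 μs.
Pipeline fill: first packet needs 4·t_tx to clear all hops; remaining 68 packets each add one t_tx.
Total = (4+69-1)·t_tx + 4·t_prop = 72·0.918519 + 4·0.295238 = 67.3 μs.

67.3 μs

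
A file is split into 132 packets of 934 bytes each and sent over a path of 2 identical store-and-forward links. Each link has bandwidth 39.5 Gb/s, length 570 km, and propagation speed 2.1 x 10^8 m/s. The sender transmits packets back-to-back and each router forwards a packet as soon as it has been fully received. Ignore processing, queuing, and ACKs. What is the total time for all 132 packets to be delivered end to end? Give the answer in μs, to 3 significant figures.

Per-hop transmission t_tx = L/R = 7472/39500000000 = 0.189165 μs.
Per-hop propagation t_prop = 570000/210000000 = 2714.29 μs.
Pipeline fill: first packet needs 2·t_tx to clear all hops; remaining 131 packets each add one t_tx.
Total = (2+132-1)·t_tx + 2·t_prop = 133·0.189165 + 2·2714.29 = 5450 μs.

5450 μs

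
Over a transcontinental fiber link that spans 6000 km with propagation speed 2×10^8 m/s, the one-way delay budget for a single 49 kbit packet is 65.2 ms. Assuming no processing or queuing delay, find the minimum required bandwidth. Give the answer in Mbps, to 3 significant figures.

1.39 Mbps

Propagation delay = 6000000 / 200000000 = 30 ms.
Transmission budget = 65.2 − 30 = 35.2 ms.
R ≥ L / t_tx = 49000 bits / 0.0352 s = 1.39 Mbps.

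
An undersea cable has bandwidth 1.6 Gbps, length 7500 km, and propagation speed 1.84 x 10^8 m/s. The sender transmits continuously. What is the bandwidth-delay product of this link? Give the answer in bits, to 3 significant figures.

Propagation delay = 7500000 / 184000000 = 0.0407609 s.
BDP = R × t_prop = 1600000000 × 0.0407609 = 65217400 bits.

65200000 bits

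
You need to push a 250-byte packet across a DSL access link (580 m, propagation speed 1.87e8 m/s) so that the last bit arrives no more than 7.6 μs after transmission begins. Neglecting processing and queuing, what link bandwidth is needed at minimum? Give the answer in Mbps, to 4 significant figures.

L = 2000 bits.
Propagation delay = 580 / 187000000 = 3.1016 μs.
Transmission budget = 7.6 − 3.1016 = 4.4984 μs.
R ≥ L / t_tx = 2000 bits / 4.4984e-06 s = 444.6 Mbps.

444.6 Mbps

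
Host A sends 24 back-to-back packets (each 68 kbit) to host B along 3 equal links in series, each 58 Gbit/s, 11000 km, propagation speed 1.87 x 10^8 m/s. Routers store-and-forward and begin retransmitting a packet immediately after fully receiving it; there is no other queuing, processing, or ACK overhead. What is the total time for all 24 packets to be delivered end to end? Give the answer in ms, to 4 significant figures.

176.5 ms

Per-hop transmission t_tx = L/R = 68000/58000000000 = 0.00117241 ms.
Per-hop propagation t_prop = 11000000/187000000 = 58.8235 ms.
Pipeline fill: first packet needs 3·t_tx to clear all hops; remaining 23 packets each add one t_tx.
Total = (3+24-1)·t_tx + 3·t_prop = 26·0.00117241 + 3·58.8235 = 176.5 ms.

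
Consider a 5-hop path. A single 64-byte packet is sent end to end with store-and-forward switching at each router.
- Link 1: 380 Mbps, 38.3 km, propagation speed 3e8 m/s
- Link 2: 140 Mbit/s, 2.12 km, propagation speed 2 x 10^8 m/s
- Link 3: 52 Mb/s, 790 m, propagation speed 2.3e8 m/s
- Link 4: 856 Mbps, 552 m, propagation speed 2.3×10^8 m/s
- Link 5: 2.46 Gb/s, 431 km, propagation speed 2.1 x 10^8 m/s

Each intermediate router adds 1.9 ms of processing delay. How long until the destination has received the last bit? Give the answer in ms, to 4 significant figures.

L = 64 × 8 = 512 bits.
Transmission delays (L/R per hop): 0.00134737, 0.00365714, 0.00984615, 0.000598131, 0.00020813 ms; sum = 0.0156569 ms.
Propagation delays (d/s per hop): 0.127667, 0.0106, 0.00343478, 0.0024, 2.05238 ms; sum = 2.19648 ms.
Processing at 4 router(s): 4 × 1.9 ms = 7.6 ms.
End-to-end = 9.812 ms.

9.812 ms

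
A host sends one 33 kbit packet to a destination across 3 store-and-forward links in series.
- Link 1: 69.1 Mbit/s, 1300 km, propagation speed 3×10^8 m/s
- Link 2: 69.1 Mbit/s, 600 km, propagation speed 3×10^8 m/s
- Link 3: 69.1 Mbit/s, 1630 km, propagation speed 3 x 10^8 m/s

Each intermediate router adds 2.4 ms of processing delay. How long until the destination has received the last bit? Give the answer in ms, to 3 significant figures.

18.0 ms

L = 33000 bits.
Transmission delay per hop = L/R = 33000/69100000 = 0.477569 ms; 3 hops → 1.43271 ms.
Propagation delays (d/s per hop): 4.33333, 2, 5.43333 ms; sum = 11.7667 ms.
Processing at 2 router(s): 2 × 2.4 ms = 4.8 ms.
End-to-end = 18.0 ms.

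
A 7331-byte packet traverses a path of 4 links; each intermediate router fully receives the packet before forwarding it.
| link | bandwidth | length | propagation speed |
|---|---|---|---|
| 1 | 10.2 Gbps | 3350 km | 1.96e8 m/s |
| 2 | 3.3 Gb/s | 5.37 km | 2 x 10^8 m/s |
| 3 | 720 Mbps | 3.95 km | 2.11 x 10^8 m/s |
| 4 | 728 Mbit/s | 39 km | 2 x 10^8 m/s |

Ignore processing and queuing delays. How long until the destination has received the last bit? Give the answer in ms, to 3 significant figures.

17.5 ms

L = 7331 × 8 = 58648 bits.
Transmission delays (L/R per hop): 0.0057498, 0.0177721, 0.0814556, 0.0805604 ms; sum = 0.185538 ms.
Propagation delays (d/s per hop): 17.0918, 0.02685, 0.0187204, 0.195 ms; sum = 17.3324 ms.
End-to-end = 17.5 ms.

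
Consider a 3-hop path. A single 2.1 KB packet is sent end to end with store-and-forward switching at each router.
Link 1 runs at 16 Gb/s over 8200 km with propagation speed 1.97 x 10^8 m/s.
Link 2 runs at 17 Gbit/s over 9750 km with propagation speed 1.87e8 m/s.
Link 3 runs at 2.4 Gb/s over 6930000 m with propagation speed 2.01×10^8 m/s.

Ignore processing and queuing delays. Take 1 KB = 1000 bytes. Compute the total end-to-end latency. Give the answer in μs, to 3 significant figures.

128000 μs

L = 16800 bits.
Transmission delays (L/R per hop): 1.05, 0.988235, 7 μs; sum = 9.03824 μs.
Propagation delays (d/s per hop): 41624.4, 52139, 34477.6 μs; sum = 128241 μs.
End-to-end = 128000 μs.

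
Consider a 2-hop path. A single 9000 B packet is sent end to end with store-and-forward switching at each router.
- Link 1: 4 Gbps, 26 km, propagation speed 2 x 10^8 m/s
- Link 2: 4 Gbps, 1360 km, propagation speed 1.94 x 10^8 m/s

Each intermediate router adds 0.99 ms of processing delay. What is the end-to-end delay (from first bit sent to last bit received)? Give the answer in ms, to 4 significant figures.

L = 9000 × 8 = 72000 bits.
Transmission delay per hop = L/R = 72000/4000000000 = 0.018 ms; 2 hops → 0.036 ms.
Propagation delays (d/s per hop): 0.13, 7.01031 ms; sum = 7.14031 ms.
Processing at 1 router(s): 1 × 0.99 ms = 0.99 ms.
End-to-end = 8.166 ms.

8.166 ms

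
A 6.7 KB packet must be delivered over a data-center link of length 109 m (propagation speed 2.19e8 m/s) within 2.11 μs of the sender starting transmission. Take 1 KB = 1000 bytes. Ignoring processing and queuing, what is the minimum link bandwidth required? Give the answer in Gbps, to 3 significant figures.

L = 53600 bits.
Propagation delay = 109 / 219000000 = 0.497717 μs.
Transmission budget = 2.11 − 0.497717 = 1.61228 μs.
R ≥ L / t_tx = 53600 bits / 1.61228e-06 s = 33.2 Gbps.

33.2 Gbps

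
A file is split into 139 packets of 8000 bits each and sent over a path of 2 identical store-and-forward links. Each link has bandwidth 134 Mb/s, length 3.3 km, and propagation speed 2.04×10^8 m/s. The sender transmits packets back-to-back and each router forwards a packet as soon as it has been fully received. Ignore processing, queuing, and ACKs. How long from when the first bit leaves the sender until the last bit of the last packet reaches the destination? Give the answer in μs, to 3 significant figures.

8390 μs

Per-hop transmission t_tx = L/R = 8000/134000000 = 59.7015 μs.
Per-hop propagation t_prop = 3300/204000000 = 16.1765 μs.
Pipeline fill: first packet needs 2·t_tx to clear all hops; remaining 138 packets each add one t_tx.
Total = (2+139-1)·t_tx + 2·t_prop = 140·59.7015 + 2·16.1765 = 8390 μs.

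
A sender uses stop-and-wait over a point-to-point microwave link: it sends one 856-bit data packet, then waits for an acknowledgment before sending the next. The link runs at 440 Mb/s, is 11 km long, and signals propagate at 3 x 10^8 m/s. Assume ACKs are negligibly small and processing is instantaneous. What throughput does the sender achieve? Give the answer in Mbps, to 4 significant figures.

t_tx = L/R = 856/440000000 = 1.94545e-06 s.
t_prop = 11000/300000000 = 3.66667e-05 s; RTT = 7.33333e-05 s.
Cycle = t_tx + RTT = 7.52788e-05 s.
Throughput = L / cycle = 856 / 7.52788e-05 = 11.37 Mbps.

11.37 Mbps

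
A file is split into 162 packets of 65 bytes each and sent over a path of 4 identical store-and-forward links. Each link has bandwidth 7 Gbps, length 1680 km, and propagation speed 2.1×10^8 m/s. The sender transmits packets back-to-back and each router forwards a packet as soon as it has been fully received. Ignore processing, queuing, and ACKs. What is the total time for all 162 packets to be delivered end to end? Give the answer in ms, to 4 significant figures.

32.01 ms

Per-hop transmission t_tx = L/R = 520/7000000000 = 7.42857e-05 ms.
Per-hop propagation t_prop = 1680000/210000000 = 8 ms.
Pipeline fill: first packet needs 4·t_tx to clear all hops; remaining 161 packets each add one t_tx.
Total = (4+162-1)·t_tx + 4·t_prop = 165·7.42857e-05 + 4·8 = 32.01 ms.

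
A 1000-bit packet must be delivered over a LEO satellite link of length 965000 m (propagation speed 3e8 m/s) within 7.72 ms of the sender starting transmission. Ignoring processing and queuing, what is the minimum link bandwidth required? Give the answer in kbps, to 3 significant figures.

222 kbps

Propagation delay = 965000 / 300000000 = 3.21667 ms.
Transmission budget = 7.72 − 3.21667 = 4.50333 ms.
R ≥ L / t_tx = 1000 bits / 0.00450333 s = 222 kbps.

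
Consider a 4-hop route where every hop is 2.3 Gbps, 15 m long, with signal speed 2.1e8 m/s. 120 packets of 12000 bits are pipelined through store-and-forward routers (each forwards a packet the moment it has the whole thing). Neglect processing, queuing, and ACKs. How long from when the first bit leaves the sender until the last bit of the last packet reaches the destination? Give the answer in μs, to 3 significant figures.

642 μs

Per-hop transmission t_tx = L/R = 12000/2300000000 = 5.21739 μs.
Per-hop propagation t_prop = 15/210000000 = 0.0714286 μs.
Pipeline fill: first packet needs 4·t_tx to clear all hops; remaining 119 packets each add one t_tx.
Total = (4+120-1)·t_tx + 4·t_prop = 123·5.21739 + 4·0.0714286 = 642 μs.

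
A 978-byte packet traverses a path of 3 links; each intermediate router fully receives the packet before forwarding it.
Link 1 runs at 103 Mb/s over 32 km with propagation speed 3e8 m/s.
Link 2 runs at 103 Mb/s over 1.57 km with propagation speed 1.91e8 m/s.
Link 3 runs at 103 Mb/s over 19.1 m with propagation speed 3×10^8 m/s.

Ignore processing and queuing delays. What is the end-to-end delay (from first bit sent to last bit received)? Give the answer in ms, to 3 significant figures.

L = 978 × 8 = 7824 bits.
Transmission delay per hop = L/R = 7824/103000000 = 0.0759612 ms; 3 hops → 0.227883 ms.
Propagation delays (d/s per hop): 0.106667, 0.0082199, 6.36667e-05 ms; sum = 0.11495 ms.
End-to-end = 0.343 ms.

0.343 ms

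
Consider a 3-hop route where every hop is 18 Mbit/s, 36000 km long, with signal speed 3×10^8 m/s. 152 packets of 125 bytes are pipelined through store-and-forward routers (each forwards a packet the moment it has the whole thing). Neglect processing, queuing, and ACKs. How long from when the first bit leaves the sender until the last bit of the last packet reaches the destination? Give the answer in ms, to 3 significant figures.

369 ms

Per-hop transmission t_tx = L/R = 1000/18000000 = 0.0555556 ms.
Per-hop propagation t_prop = 36000000/300000000 = 120 ms.
Pipeline fill: first packet needs 3·t_tx to clear all hops; remaining 151 packets each add one t_tx.
Total = (3+152-1)·t_tx + 3·t_prop = 154·0.0555556 + 3·120 = 369 ms.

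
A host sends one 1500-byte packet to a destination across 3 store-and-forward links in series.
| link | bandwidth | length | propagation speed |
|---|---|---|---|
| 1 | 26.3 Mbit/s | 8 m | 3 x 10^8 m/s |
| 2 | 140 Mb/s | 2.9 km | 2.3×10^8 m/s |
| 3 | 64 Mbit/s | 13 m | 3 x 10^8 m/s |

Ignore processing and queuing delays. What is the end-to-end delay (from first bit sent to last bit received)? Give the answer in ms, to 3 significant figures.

L = 1500 × 8 = 12000 bits.
Transmission delays (L/R per hop): 0.456274, 0.0857143, 0.1875 ms; sum = 0.729488 ms.
Propagation delays (d/s per hop): 2.66667e-05, 0.0126087, 4.33333e-05 ms; sum = 0.0126787 ms.
End-to-end = 0.742 ms.

0.742 ms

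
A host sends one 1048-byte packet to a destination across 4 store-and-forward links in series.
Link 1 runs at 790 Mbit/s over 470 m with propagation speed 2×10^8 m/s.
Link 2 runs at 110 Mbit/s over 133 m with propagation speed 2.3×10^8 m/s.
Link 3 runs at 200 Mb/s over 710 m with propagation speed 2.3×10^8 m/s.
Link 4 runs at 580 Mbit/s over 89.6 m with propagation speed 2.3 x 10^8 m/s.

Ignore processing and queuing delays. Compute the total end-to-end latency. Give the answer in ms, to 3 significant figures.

0.150 ms

L = 1048 × 8 = 8384 bits.
Transmission delays (L/R per hop): 0.0106127, 0.0762182, 0.04192, 0.0144552 ms; sum = 0.143206 ms.
Propagation delays (d/s per hop): 0.00235, 0.000578261, 0.00308696, 0.000389565 ms; sum = 0.00640478 ms.
End-to-end = 0.150 ms.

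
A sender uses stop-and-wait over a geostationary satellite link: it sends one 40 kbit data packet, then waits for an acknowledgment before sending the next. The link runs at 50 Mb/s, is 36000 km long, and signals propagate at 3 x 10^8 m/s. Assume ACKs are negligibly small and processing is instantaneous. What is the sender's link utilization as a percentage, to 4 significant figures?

t_tx = L/R = 40000/50000000 = 0.0008 s.
t_prop = 36000000/300000000 = 0.12 s; RTT = 0.24 s.
Cycle = t_tx + RTT = 0.2408 s.
Utilization = t_tx / cycle = 0.0008/0.2408 = 0.3322 %.

0.3322 %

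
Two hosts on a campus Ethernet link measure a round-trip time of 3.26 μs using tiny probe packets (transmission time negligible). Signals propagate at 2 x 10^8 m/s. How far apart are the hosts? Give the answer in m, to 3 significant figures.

One-way propagation = RTT/2 = 1.63 μs.
d = s × t = 200000000 × 1.63e-06 = 326 m.

326 m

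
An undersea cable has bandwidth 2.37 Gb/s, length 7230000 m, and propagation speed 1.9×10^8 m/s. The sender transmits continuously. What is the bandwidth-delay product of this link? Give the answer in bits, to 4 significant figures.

90180000 bits

Propagation delay = 7230000 / 190000000 = 0.0380526 s.
BDP = R × t_prop = 2370000000 × 0.0380526 = 90184700 bits.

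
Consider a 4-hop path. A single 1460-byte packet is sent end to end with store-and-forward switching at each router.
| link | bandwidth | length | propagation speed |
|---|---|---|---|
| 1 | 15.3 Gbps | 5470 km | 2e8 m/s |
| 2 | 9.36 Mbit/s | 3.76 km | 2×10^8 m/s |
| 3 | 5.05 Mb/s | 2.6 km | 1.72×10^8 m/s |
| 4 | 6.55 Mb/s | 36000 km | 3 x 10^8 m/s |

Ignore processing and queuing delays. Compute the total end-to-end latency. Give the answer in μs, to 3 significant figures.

L = 1460 × 8 = 11680 bits.
Transmission delays (L/R per hop): 0.763399, 1247.86, 2312.87, 1783.21 μs; sum = 5344.7 μs.
Propagation delays (d/s per hop): 27350, 18.8, 15.1163, 120000 μs; sum = 147384 μs.
End-to-end = 153000 μs.

153000 μs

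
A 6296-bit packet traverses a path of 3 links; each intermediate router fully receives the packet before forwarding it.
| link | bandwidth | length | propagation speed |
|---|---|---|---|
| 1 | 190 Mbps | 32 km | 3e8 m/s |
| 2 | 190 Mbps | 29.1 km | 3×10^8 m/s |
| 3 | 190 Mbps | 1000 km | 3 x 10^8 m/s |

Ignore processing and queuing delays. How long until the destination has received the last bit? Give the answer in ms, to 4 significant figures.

Transmission delay per hop = L/R = 6296/190000000 = 0.0331368 ms; 3 hops → 0.0994105 ms.
Propagation delays (d/s per hop): 0.106667, 0.097, 3.33333 ms; sum = 3.537 ms.
End-to-end = 3.636 ms.

3.636 ms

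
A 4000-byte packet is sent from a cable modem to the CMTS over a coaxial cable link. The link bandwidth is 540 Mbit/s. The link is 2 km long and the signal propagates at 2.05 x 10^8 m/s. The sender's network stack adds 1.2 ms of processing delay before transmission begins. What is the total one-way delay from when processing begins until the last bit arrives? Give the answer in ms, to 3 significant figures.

1.27 ms

L = 4000 × 8 = 32000 bits.
Transmission delay = L/R = 32000 / 540000000 = 0.0592593 ms.
Propagation delay = d/s = 2000 m / 2.05e+08 m/s = 0.0097561 ms.
Plus processing delay 1.2 ms = 1.2 ms.
Total = 1.27 ms.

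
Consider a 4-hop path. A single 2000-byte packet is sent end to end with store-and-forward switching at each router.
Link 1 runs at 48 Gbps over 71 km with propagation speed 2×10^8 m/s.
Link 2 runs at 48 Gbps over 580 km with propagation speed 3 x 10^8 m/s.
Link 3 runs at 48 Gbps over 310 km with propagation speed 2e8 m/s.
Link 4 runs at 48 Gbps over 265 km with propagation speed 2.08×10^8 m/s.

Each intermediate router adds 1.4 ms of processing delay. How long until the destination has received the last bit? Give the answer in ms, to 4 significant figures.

L = 2000 × 8 = 16000 bits.
Transmission delay per hop = L/R = 16000/48000000000 = 0.000333333 ms; 4 hops → 0.00133333 ms.
Propagation delays (d/s per hop): 0.355, 1.93333, 1.55, 1.27404 ms; sum = 5.11237 ms.
Processing at 3 router(s): 3 × 1.4 ms = 4.2 ms.
End-to-end = 9.314 ms.

9.314 ms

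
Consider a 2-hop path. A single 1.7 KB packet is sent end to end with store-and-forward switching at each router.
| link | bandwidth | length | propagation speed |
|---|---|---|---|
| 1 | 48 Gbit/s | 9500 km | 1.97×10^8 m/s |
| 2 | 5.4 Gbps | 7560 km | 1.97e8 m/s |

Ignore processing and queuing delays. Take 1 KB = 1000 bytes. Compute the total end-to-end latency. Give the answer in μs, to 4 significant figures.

86600 μs

L = 13600 bits.
Transmission delays (L/R per hop): 0.283333, 2.51852 μs; sum = 2.80185 μs.
Propagation delays (d/s per hop): 48223.4, 38375.6 μs; sum = 86599 μs.
End-to-end = 86600 μs.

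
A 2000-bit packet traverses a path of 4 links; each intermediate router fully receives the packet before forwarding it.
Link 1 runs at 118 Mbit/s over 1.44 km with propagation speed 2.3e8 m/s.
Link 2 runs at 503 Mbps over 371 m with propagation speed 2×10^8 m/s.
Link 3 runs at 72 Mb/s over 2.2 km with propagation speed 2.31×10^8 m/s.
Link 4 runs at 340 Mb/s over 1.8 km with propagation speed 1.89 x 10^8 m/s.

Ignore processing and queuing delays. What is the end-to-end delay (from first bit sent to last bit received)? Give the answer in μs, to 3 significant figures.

Transmission delays (L/R per hop): 16.9492, 3.97614, 27.7778, 5.88235 μs; sum = 54.5854 μs.
Propagation delays (d/s per hop): 6.26087, 1.855, 9.52381, 9.52381 μs; sum = 27.1635 μs.
End-to-end = 81.7 μs.

81.7 μs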